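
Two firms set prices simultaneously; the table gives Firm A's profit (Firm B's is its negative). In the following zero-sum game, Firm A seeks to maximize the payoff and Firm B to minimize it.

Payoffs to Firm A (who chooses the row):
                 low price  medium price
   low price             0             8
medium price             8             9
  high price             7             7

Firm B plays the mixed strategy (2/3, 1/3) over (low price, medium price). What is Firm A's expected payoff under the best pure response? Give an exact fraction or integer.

low price: (0)·(2/3) + (8)·(1/3) = 8/3.
medium price: (8)·(2/3) + (9)·(1/3) = 25/3.
high price: (7)·(2/3) + (7)·(1/3) = 7.
The best pure response is medium price with expected payoff 25/3.

25/3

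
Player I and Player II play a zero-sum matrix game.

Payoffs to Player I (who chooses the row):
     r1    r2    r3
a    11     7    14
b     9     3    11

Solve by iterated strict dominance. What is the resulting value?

Column r1 is strictly dominated by r2 for Player II (7<11, 3<9); eliminate r1.
Column r3 is strictly dominated by r2 for Player II (7<14, 3<11); eliminate r3.
Row b is strictly dominated by row a (7>3); eliminate b.
Only (a, r2) remains, with payoff 7.

7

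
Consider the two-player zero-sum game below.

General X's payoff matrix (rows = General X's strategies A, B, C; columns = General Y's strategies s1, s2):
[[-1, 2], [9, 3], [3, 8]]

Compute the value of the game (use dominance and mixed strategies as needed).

63/11

Row A is strictly dominated by row C, so General X never plays it.
The remaining 2×2 game on (B, C) × (s1, s2) has no saddle point. Let General X play B with probability p; indifference gives 9p + 3(1−p) = 3p + 8(1−p), so p = 5/11.
Similarly General Y's optimal q on s1 is 5/11, and the value is 9·(5/11) + (3)·(6/11) = 63/11.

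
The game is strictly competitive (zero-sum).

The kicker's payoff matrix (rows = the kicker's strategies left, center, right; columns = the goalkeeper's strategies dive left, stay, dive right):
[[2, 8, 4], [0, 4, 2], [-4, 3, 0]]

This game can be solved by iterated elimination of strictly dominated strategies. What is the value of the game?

Column stay is strictly dominated by dive left for the goalkeeper (2<8, 0<4, -4<3); eliminate stay.
Row center is strictly dominated by row left (2>0, 4>2); eliminate center.
Row right is strictly dominated by row left (2>-4, 4>0); eliminate right.
Column dive right is strictly dominated by dive left for the goalkeeper (2<4); eliminate dive right.
Only (left, dive left) remains, with payoff 2.

2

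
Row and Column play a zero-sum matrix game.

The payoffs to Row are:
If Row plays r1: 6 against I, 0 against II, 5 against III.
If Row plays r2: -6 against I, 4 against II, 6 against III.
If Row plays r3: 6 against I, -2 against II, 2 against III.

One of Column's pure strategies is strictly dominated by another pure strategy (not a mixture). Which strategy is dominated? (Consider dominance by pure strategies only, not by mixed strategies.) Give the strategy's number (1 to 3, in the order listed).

Column prefers columns that give Row less. Compare III with II: 0 < 5, 4 < 6, -2 < 2.
So II strictly dominates III for Column; III is strictly dominated.

3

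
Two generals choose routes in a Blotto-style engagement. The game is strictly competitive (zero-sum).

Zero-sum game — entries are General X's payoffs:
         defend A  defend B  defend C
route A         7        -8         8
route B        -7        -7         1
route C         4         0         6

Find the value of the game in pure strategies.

Row minima: -8, -7, 0 → General X's maximin is 0.
Column maxima: 7, 0, 8 → General Y's minimax is 0.
They coincide at (route C, defend B), so the value is 0.

0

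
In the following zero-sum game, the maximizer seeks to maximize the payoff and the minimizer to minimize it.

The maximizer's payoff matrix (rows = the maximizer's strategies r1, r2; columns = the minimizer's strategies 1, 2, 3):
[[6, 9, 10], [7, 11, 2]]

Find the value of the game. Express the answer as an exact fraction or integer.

Column 2 is strictly dominated by 1 for the minimizer (it gives the maximizer more in every row).
The remaining 2×2 game on (r1, r2) × (1, 3) has no saddle point. Let the maximizer play r1 with probability p; indifference gives 6p + 7(1−p) = 10p + 2(1−p), so p = 5/9.
Similarly the minimizer's optimal q on 1 is 8/9, and the value is 6·(8/9) + (10)·(1/9) = 58/9.

58/9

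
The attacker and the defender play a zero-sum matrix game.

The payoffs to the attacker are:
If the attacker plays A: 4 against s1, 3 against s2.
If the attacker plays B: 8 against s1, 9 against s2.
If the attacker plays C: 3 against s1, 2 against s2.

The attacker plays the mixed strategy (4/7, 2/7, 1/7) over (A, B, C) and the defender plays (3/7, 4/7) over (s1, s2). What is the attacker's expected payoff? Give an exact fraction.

233/49

Against (3/7, 4/7), each row's expected payoff is A: 24/7; B: 60/7; C: 17/7.
Taking the (4/7, 2/7, 1/7)-weighted average: (4/7)·(24/7) + (2/7)·(60/7) + (1/7)·(17/7) = 233/49.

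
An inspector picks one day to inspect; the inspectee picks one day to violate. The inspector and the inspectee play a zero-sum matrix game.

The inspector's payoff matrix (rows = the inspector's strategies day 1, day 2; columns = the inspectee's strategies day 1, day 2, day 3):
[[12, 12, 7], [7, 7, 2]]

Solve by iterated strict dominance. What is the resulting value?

7

Column day 1 is strictly dominated by day 3 for the inspectee (7<12, 2<7); eliminate day 1.
Column day 2 is strictly dominated by day 3 for the inspectee (7<12, 2<7); eliminate day 2.
Row day 2 is strictly dominated by row day 1 (7>2); eliminate day 2.
Only (day 1, day 3) remains, with payoff 7.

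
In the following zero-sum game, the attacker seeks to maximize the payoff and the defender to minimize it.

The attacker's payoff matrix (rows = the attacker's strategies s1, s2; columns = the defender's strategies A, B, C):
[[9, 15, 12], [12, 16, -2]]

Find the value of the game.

162/17

Column B is strictly dominated by A for the defender (it gives the attacker more in every row).
The remaining 2×2 game on (s1, s2) × (A, C) has no saddle point. Let the attacker play s1 with probability p; indifference gives 9p + 12(1−p) = 12p − 2(1−p), so p = 14/17.
Similarly the defender's optimal q on A is 14/17, and the value is 9·(14/17) + (12)·(3/17) = 162/17.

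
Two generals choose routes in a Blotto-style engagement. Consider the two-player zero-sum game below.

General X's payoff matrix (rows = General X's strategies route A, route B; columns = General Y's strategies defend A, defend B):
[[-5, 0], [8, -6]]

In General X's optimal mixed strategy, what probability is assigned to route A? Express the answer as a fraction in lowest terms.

14/19

Row minima are -5 and -6, so General X's maximin is -5; column maxima are 8 and 0, so General Y's minimax is 0. These differ, so the equilibrium is in mixed strategies.
Let General X play route A with probability p. General Y is indifferent when −5p + 8(1−p) = −6(1−p), giving p = 14/19.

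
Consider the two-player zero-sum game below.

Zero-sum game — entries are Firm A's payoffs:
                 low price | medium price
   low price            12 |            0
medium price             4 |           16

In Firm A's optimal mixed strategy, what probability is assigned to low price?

1/2

Row minima are 0 and 4, so Firm A's maximin is 4; column maxima are 12 and 16, so Firm B's minimax is 12. These differ, so the equilibrium is in mixed strategies.
Let Firm A play low price with probability p. Firm B is indifferent when 12p + 4(1−p) = 16(1−p), giving p = 1/2.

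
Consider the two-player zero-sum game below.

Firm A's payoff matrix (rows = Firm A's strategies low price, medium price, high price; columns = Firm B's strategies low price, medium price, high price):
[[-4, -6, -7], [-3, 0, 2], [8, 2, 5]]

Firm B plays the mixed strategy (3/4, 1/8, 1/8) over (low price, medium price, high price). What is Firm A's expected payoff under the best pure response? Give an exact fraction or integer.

low price: (-4)·(3/4) + (-6)·(1/8) + (-7)·(1/8) = -37/8.
medium price: (-3)·(3/4) + (0)·(1/8) + (2)·(1/8) = -2.
high price: (8)·(3/4) + (2)·(1/8) + (5)·(1/8) = 55/8.
The best pure response is high price with expected payoff 55/8.

55/8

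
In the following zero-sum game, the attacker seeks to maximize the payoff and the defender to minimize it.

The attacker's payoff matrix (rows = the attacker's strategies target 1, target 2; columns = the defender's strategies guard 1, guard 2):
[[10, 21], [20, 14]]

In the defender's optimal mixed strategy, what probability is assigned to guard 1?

7/17

Row minima are 10 and 14, so the attacker's maximin is 14; column maxima are 20 and 21, so the defender's minimax is 20. These differ, so the equilibrium is in mixed strategies.
Let the defender play guard 1 with probability q. The attacker is indifferent when 10q + 21(1−q) = 20q + 14(1−q), giving q = 7/17.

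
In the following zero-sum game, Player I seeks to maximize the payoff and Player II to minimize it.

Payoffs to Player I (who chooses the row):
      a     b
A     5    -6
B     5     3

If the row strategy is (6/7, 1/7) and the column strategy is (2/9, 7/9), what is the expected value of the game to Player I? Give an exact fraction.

Against (2/9, 7/9), each row's expected payoff is A: -32/9; B: 31/9.
Taking the (6/7, 1/7)-weighted average: (6/7)·(-32/9) + (1/7)·(31/9) = -23/9.

-23/9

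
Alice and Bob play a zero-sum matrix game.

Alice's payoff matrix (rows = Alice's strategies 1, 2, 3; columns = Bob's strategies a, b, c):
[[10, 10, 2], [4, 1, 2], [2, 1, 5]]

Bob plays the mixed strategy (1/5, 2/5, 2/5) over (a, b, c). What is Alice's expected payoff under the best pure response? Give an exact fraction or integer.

34/5

1: (10)·(1/5) + (10)·(2/5) + (2)·(2/5) = 34/5.
2: (4)·(1/5) + (1)·(2/5) + (2)·(2/5) = 2.
3: (2)·(1/5) + (1)·(2/5) + (5)·(2/5) = 14/5.
The best pure response is 1 with expected payoff 34/5.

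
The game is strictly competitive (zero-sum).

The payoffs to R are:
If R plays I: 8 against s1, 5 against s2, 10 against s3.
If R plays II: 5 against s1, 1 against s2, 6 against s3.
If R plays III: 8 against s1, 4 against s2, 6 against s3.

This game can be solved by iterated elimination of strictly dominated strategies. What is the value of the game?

Column s1 is strictly dominated by s2 for C (5<8, 1<5, 4<8); eliminate s1.
Row II is strictly dominated by row I (5>1, 10>6); eliminate II.
Row III is strictly dominated by row I (5>4, 10>6); eliminate III.
Column s3 is strictly dominated by s2 for C (5<10); eliminate s3.
Only (I, s2) remains, with payoff 5.

5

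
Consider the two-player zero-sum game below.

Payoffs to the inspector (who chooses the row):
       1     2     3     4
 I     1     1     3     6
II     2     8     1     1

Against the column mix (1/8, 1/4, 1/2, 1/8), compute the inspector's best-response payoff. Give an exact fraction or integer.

I: (1)·(1/8) + (1)·(1/4) + (3)·(1/2) + (6)·(1/8) = 21/8.
II: (2)·(1/8) + (8)·(1/4) + (1)·(1/2) + (1)·(1/8) = 23/8.
The best pure response is II with expected payoff 23/8.

23/8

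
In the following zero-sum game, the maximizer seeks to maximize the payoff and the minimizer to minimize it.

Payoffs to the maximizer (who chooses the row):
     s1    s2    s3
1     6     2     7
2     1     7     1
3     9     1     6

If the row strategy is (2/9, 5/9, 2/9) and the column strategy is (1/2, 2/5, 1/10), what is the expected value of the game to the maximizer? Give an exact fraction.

Against (1/2, 2/5, 1/10), each row's expected payoff is 1: 9/2; 2: 17/5; 3: 11/2.
Taking the (2/9, 5/9, 2/9)-weighted average: (2/9)·(9/2) + (5/9)·(17/5) + (2/9)·(11/2) = 37/9.

37/9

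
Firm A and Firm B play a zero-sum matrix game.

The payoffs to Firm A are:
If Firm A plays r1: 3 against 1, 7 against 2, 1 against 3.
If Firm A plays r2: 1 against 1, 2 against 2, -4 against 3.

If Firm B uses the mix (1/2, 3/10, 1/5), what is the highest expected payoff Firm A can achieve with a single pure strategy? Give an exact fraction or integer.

r1: (3)·(1/2) + (7)·(3/10) + (1)·(1/5) = 19/5.
r2: (1)·(1/2) + (2)·(3/10) + (-4)·(1/5) = 3/10.
The best pure response is r1 with expected payoff 19/5.

19/5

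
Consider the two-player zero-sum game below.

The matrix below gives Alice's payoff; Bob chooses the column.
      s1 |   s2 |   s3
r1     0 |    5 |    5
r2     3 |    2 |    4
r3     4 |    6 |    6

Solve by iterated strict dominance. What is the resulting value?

4

Row r2 is strictly dominated by row r3 (4>3, 6>2, 6>4); eliminate r2.
Column s2 is strictly dominated by s1 for Bob (0<5, 4<6); eliminate s2.
Column s3 is strictly dominated by s1 for Bob (0<5, 4<6); eliminate s3.
Row r1 is strictly dominated by row r3 (4>0); eliminate r1.
Only (r3, s1) remains, with payoff 4.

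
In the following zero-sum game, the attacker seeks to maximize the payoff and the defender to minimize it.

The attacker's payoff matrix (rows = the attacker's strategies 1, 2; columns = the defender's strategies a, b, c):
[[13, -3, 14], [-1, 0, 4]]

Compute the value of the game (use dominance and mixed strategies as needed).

Column c is strictly dominated by a for the defender (it gives the attacker more in every row).
The remaining 2×2 game on (1, 2) × (a, b) has no saddle point. Let the attacker play 1 with probability p; indifference gives 13p − (1−p) = −3p, so p = 1/17.
Similarly the defender's optimal q on a is 3/17, and the value is 13·(3/17) + (-3)·(14/17) = -3/17.

-3/17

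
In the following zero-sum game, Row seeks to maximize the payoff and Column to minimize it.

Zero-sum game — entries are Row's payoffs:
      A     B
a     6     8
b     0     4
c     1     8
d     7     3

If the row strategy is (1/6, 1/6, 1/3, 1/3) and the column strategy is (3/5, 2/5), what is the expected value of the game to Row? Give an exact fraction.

67/15

Against (3/5, 2/5), each row's expected payoff is a: 34/5; b: 8/5; c: 19/5; d: 27/5.
Taking the (1/6, 1/6, 1/3, 1/3)-weighted average: (1/6)·(34/5) + (1/6)·(8/5) + (1/3)·(19/5) + (1/3)·(27/5) = 67/15.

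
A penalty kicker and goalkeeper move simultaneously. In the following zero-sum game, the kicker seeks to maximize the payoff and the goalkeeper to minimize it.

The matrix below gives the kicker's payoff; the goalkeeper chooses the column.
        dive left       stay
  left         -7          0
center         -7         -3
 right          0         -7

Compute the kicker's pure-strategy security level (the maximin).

-7

The worst-case payoff for each row is left: -7, center: -7, right: -7.
The best of these is -7.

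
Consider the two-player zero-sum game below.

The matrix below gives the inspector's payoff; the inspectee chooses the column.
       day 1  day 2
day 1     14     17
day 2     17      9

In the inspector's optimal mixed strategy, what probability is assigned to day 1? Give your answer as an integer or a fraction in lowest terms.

8/11

Row minima are 14 and 9, so the inspector's maximin is 14; column maxima are 17 and 17, so the inspectee's minimax is 17. These differ, so the equilibrium is in mixed strategies.
Let the inspector play day 1 with probability p. The inspectee is indifferent when 14p + 17(1−p) = 17p + 9(1−p), giving p = 8/11.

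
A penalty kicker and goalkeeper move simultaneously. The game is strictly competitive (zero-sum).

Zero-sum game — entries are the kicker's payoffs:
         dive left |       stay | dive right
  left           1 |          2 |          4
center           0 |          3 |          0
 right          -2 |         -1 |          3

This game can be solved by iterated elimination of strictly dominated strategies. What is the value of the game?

Column stay is strictly dominated by dive left for the goalkeeper (1<2, 0<3, -2<-1); eliminate stay.
Row center is strictly dominated by row left (1>0, 4>0); eliminate center.
Row right is strictly dominated by row left (1>-2, 4>3); eliminate right.
Column dive right is strictly dominated by dive left for the goalkeeper (1<4); eliminate dive right.
Only (left, dive left) remains, with payoff 1.

1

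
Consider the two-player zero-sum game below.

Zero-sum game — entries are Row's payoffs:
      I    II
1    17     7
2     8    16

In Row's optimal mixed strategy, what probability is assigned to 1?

Row minima are 7 and 8, so Row's maximin is 8; column maxima are 17 and 16, so Column's minimax is 16. These differ, so the equilibrium is in mixed strategies.
Let Row play 1 with probability p. Column is indifferent when 17p + 8(1−p) = 7p + 16(1−p), giving p = 4/9.

4/9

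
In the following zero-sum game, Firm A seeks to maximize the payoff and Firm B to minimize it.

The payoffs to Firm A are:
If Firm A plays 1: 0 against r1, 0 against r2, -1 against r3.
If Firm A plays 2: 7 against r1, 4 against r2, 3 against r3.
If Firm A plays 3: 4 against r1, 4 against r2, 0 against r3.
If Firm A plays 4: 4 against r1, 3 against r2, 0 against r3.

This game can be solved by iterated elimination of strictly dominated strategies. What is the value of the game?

3

Row 4 is strictly dominated by row 2 (7>4, 4>3, 3>0); eliminate 4.
Column r2 is strictly dominated by r3 for Firm B (-1<0, 3<4, 0<4); eliminate r2.
Column r1 is strictly dominated by r3 for Firm B (-1<0, 3<7, 0<4); eliminate r1.
Row 3 is strictly dominated by row 2 (3>0); eliminate 3.
Row 1 is strictly dominated by row 2 (3>-1); eliminate 1.
Only (2, r3) remains, with payoff 3.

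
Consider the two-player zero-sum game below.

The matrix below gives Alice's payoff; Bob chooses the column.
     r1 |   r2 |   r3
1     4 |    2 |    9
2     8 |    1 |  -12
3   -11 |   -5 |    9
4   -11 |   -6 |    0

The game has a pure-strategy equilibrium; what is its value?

Row minima: 2, -12, -11, -11 → Alice's maximin is 2.
Column maxima: 8, 2, 9 → Bob's minimax is 2.
They coincide at (1, r2), so the value is 2.

2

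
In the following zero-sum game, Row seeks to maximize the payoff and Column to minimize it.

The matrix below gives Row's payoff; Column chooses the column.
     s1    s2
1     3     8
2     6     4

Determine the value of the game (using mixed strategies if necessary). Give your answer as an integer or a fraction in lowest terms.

36/7

Row minima are 3 and 4, so Row's maximin is 4; column maxima are 6 and 8, so Column's minimax is 6. These differ, so the equilibrium is in mixed strategies.
Let Row play 1 with probability p. Column is indifferent when 3p + 6(1−p) = 8p + 4(1−p), giving p = 2/7.
Let Column play s1 with probability q. Row is indifferent when 3q + 8(1−q) = 6q + 4(1−q), giving q = 4/7.
The value is 3·(4/7) + (8)·(3/7) = 36/7.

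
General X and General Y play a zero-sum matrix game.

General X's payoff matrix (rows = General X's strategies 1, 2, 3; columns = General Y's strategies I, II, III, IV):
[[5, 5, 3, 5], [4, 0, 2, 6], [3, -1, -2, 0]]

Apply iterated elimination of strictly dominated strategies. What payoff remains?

Column I is strictly dominated by III for General Y (3<5, 2<4, -2<3); eliminate I.
Row 3 is strictly dominated by row 1 (5>-1, 3>-2, 5>0); eliminate 3.
Column IV is strictly dominated by III for General Y (3<5, 2<6); eliminate IV.
Row 2 is strictly dominated by row 1 (5>0, 3>2); eliminate 2.
Column II is strictly dominated by III for General Y (3<5); eliminate II.
Only (1, III) remains, with payoff 3.

3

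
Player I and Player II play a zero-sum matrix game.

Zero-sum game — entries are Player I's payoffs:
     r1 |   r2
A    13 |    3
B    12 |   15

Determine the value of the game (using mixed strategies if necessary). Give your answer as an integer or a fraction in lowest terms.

159/13

Row minima are 3 and 12, so Player I's maximin is 12; column maxima are 13 and 15, so Player II's minimax is 13. These differ, so the equilibrium is in mixed strategies.
Let Player I play A with probability p. Player II is indifferent when 13p + 12(1−p) = 3p + 15(1−p), giving p = 3/13.
Let Player II play r1 with probability q. Player I is indifferent when 13q + 3(1−q) = 12q + 15(1−q), giving q = 12/13.
The value is 13·(12/13) + (3)·(1/13) = 159/13.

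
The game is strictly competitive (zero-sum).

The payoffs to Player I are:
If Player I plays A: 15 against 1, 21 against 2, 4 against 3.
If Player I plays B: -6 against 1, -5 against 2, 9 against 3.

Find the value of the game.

159/26

Column 2 is strictly dominated by 1 for Player II (it gives Player I more in every row).
The remaining 2×2 game on (A, B) × (1, 3) has no saddle point. Let Player I play A with probability p; indifference gives 15p − 6(1−p) = 4p + 9(1−p), so p = 15/26.
Similarly Player II's optimal q on 1 is 5/26, and the value is 15·(5/26) + (4)·(21/26) = 159/26.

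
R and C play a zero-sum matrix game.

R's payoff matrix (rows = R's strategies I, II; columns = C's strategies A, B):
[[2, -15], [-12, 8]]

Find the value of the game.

-164/37

Row minima are -15 and -12, so R's maximin is -12; column maxima are 2 and 8, so C's minimax is 2. These differ, so the equilibrium is in mixed strategies.
Let R play I with probability p. C is indifferent when 2p − 12(1−p) = −15p + 8(1−p), giving p = 20/37.
Let C play A with probability q. R is indifferent when 2q − 15(1−q) = −12q + 8(1−q), giving q = 23/37.
The value is 2·(23/37) + (-15)·(14/37) = -164/37.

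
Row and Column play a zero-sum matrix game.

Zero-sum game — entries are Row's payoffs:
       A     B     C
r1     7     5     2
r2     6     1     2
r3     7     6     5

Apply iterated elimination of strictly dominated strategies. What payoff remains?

5

Row r2 is strictly dominated by row r3 (7>6, 6>1, 5>2); eliminate r2.
Column A is strictly dominated by B for Column (5<7, 6<7); eliminate A.
Column B is strictly dominated by C for Column (2<5, 5<6); eliminate B.
Row r1 is strictly dominated by row r3 (5>2); eliminate r1.
Only (r3, C) remains, with payoff 5.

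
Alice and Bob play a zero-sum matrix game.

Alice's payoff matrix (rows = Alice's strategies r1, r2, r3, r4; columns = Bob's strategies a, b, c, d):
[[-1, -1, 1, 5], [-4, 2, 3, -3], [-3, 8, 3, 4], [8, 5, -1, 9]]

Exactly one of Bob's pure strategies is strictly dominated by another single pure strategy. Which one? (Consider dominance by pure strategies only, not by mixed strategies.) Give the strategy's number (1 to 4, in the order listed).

Bob prefers columns that give Alice less. Compare d with a: -1 < 5, -4 < -3, -3 < 4, 8 < 9.
So a strictly dominates d for Bob; d is strictly dominated.

4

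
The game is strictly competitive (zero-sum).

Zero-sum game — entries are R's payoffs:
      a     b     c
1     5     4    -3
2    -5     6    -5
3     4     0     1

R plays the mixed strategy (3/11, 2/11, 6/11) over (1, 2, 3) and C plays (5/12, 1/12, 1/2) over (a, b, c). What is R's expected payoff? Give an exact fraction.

Against (5/12, 1/12, 1/2), each row's expected payoff is 1: 11/12; 2: -49/12; 3: 13/6.
Taking the (3/11, 2/11, 6/11)-weighted average: (3/11)·(11/12) + (2/11)·(-49/12) + (6/11)·(13/6) = 91/132.

91/132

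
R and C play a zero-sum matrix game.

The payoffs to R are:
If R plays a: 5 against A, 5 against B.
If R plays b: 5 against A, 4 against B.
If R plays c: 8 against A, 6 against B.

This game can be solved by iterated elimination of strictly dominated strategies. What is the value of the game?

6

Row a is strictly dominated by row c (8>5, 6>5); eliminate a.
Row b is strictly dominated by row c (8>5, 6>4); eliminate b.
Column A is strictly dominated by B for C (6<8); eliminate A.
Only (c, B) remains, with payoff 6.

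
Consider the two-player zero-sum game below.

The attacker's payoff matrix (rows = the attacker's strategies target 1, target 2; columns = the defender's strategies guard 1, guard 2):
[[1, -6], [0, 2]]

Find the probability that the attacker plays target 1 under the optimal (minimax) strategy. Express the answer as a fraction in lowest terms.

2/9

Row minima are -6 and 0, so the attacker's maximin is 0; column maxima are 1 and 2, so the defender's minimax is 1. These differ, so the equilibrium is in mixed strategies.
Let the attacker play target 1 with probability p. The defender is indifferent when p = −6p + 2(1−p), giving p = 2/9.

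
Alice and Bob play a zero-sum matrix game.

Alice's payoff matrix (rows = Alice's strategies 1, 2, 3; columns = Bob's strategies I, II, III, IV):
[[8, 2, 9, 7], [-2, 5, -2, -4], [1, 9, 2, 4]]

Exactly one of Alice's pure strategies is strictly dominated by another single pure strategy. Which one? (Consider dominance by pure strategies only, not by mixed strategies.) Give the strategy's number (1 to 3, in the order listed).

Compare 2 with 3: 1 > -2, 9 > 5, 2 > -2, 4 > -4.
So 3 strictly dominates 2 for Alice; 2 is strictly dominated.

2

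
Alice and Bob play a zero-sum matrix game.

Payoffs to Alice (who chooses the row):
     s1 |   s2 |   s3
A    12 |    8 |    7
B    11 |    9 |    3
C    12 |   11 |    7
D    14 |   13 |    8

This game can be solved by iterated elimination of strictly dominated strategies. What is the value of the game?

Column s2 is strictly dominated by s3 for Bob (7<8, 3<9, 7<11, 8<13); eliminate s2.
Column s1 is strictly dominated by s3 for Bob (7<12, 3<11, 7<12, 8<14); eliminate s1.
Row A is strictly dominated by row D (8>7); eliminate A.
Row C is strictly dominated by row D (8>7); eliminate C.
Row B is strictly dominated by row D (8>3); eliminate B.
Only (D, s3) remains, with payoff 8.

8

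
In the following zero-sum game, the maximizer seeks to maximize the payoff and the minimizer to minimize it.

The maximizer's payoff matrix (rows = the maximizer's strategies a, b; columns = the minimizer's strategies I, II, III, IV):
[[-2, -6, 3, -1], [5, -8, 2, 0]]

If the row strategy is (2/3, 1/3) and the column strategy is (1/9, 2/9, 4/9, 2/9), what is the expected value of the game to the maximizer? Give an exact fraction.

Against (1/9, 2/9, 4/9, 2/9), each row's expected payoff is a: -4/9; b: -1/3.
Taking the (2/3, 1/3)-weighted average: (2/3)·(-4/9) + (1/3)·(-1/3) = -11/27.

-11/27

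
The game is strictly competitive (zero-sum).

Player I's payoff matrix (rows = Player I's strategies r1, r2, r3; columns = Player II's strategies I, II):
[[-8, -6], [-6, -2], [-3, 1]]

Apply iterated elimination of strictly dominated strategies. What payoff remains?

-3

Row r1 is strictly dominated by row r2 (-6>-8, -2>-6); eliminate r1.
Row r2 is strictly dominated by row r3 (-3>-6, 1>-2); eliminate r2.
Column II is strictly dominated by I for Player II (-3<1); eliminate II.
Only (r3, I) remains, with payoff -3.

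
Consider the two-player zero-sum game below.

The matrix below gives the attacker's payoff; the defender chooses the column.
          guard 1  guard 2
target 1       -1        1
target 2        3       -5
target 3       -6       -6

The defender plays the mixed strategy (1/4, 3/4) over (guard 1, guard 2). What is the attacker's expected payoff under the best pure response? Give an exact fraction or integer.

1/2

target 1: (-1)·(1/4) + (1)·(3/4) = 1/2.
target 2: (3)·(1/4) + (-5)·(3/4) = -3.
target 3: (-6)·(1/4) + (-6)·(3/4) = -6.
The best pure response is target 1 with expected payoff 1/2.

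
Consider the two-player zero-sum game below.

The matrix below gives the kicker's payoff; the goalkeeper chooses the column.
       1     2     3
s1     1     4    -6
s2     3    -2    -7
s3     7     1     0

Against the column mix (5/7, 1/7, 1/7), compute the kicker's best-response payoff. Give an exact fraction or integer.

s1: (1)·(5/7) + (4)·(1/7) + (-6)·(1/7) = 3/7.
s2: (3)·(5/7) + (-2)·(1/7) + (-7)·(1/7) = 6/7.
s3: (7)·(5/7) + (1)·(1/7) + (0)·(1/7) = 36/7.
The best pure response is s3 with expected payoff 36/7.

36/7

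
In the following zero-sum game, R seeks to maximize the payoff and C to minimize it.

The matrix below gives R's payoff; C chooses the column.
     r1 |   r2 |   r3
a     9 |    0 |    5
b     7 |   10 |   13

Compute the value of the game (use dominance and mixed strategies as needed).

15/2

Column r3 is strictly dominated by r2 for C (it gives R more in every row).
The remaining 2×2 game on (a, b) × (r1, r2) has no saddle point. Let R play a with probability p; indifference gives 9p + 7(1−p) = 10(1−p), so p = 1/4.
Similarly C's optimal q on r1 is 5/6, and the value is 9·(5/6) + (0)·(1/6) = 15/2.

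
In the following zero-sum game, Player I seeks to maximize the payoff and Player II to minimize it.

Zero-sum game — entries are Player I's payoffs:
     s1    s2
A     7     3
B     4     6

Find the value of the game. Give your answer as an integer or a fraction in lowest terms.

Row minima are 3 and 4, so Player I's maximin is 4; column maxima are 7 and 6, so Player II's minimax is 6. These differ, so the equilibrium is in mixed strategies.
Let Player I play A with probability p. Player II is indifferent when 7p + 4(1−p) = 3p + 6(1−p), giving p = 1/3.
Let Player II play s1 with probability q. Player I is indifferent when 7q + 3(1−q) = 4q + 6(1−q), giving q = 1/2.
The value is 7·(1/2) + (3)·(1/2) = 5.

5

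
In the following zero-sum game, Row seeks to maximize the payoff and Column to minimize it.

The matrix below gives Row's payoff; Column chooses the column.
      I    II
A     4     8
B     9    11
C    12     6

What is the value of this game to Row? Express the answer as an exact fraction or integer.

Row A is strictly dominated by row B, so Row never plays it.
The remaining 2×2 game on (B, C) × (I, II) has no saddle point. Let Row play B with probability p; indifference gives 9p + 12(1−p) = 11p + 6(1−p), so p = 3/4.
Similarly Column's optimal q on I is 5/8, and the value is 9·(5/8) + (11)·(3/8) = 39/4.

39/4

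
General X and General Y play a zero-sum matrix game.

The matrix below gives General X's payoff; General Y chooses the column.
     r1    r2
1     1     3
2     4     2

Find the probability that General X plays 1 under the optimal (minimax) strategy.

1/2

Row minima are 1 and 2, so General X's maximin is 2; column maxima are 4 and 3, so General Y's minimax is 3. These differ, so the equilibrium is in mixed strategies.
Let General X play 1 with probability p. General Y is indifferent when p + 4(1−p) = 3p + 2(1−p), giving p = 1/2.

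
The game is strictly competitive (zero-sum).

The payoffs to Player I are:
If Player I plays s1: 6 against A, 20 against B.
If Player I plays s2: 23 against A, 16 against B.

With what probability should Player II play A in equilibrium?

4/21

Row minima are 6 and 16, so Player I's maximin is 16; column maxima are 23 and 20, so Player II's minimax is 20. These differ, so the equilibrium is in mixed strategies.
Let Player II play A with probability q. Player I is indifferent when 6q + 20(1−q) = 23q + 16(1−q), giving q = 4/21.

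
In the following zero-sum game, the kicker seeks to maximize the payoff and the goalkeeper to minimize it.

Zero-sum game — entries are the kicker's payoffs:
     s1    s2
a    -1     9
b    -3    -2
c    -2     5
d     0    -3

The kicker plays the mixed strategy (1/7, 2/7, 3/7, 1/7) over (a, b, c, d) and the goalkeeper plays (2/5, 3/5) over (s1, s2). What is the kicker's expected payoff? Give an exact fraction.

Against (2/5, 3/5), each row's expected payoff is a: 5; b: -12/5; c: 11/5; d: -9/5.
Taking the (1/7, 2/7, 3/7, 1/7)-weighted average: (1/7)·(5) + (2/7)·(-12/5) + (3/7)·(11/5) + (1/7)·(-9/5) = 5/7.

5/7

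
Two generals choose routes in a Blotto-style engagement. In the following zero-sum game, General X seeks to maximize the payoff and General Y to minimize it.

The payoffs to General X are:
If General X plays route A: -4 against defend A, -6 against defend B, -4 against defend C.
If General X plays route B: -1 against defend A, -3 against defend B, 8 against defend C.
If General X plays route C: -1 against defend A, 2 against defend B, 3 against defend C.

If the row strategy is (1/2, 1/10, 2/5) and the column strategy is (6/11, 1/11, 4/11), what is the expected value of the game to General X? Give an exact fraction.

Against (6/11, 1/11, 4/11), each row's expected payoff is route A: -46/11; route B: 23/11; route C: 8/11.
Taking the (1/2, 1/10, 2/5)-weighted average: (1/2)·(-46/11) + (1/10)·(23/11) + (2/5)·(8/11) = -35/22.

-35/22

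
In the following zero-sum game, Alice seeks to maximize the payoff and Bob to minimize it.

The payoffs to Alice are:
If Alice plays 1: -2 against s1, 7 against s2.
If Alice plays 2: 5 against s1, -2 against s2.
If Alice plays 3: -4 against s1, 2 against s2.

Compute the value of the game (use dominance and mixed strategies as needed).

31/16

Row 3 is strictly dominated by row 1, so Alice never plays it.
The remaining 2×2 game on (1, 2) × (s1, s2) has no saddle point. Let Alice play 1 with probability p; indifference gives −2p + 5(1−p) = 7p − 2(1−p), so p = 7/16.
Similarly Bob's optimal q on s1 is 9/16, and the value is -2·(9/16) + (7)·(7/16) = 31/16.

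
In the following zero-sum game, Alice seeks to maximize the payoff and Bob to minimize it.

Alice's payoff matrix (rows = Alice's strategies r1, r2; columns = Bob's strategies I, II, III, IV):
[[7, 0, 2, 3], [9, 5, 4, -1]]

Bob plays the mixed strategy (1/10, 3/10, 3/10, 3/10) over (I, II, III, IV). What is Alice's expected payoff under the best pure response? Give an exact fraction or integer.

r1: (7)·(1/10) + (0)·(3/10) + (2)·(3/10) + (3)·(3/10) = 11/5.
r2: (9)·(1/10) + (5)·(3/10) + (4)·(3/10) + (-1)·(3/10) = 33/10.
The best pure response is r2 with expected payoff 33/10.

33/10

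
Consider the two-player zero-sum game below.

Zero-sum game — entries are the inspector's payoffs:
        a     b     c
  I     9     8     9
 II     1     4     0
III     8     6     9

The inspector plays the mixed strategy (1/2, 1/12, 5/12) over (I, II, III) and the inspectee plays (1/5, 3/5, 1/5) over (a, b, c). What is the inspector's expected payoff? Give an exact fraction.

22/3

Against (1/5, 3/5, 1/5), each row's expected payoff is I: 42/5; II: 13/5; III: 7.
Taking the (1/2, 1/12, 5/12)-weighted average: (1/2)·(42/5) + (1/12)·(13/5) + (5/12)·(7) = 22/3.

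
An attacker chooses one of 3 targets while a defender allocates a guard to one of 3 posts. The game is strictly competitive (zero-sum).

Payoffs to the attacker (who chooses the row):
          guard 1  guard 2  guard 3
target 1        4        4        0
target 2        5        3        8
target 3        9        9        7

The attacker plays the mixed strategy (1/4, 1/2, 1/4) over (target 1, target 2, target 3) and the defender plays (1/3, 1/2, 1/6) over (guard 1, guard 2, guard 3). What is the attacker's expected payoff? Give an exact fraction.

Against (1/3, 1/2, 1/6), each row's expected payoff is target 1: 10/3; target 2: 9/2; target 3: 26/3.
Taking the (1/4, 1/2, 1/4)-weighted average: (1/4)·(10/3) + (1/2)·(9/2) + (1/4)·(26/3) = 21/4.

21/4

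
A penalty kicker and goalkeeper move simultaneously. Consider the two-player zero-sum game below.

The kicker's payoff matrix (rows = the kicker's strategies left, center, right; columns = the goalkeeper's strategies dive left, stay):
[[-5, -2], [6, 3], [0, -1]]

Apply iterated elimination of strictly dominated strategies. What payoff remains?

Row right is strictly dominated by row center (6>0, 3>-1); eliminate right.
Row left is strictly dominated by row center (6>-5, 3>-2); eliminate left.
Column dive left is strictly dominated by stay for the goalkeeper (3<6); eliminate dive left.
Only (center, stay) remains, with payoff 3.

3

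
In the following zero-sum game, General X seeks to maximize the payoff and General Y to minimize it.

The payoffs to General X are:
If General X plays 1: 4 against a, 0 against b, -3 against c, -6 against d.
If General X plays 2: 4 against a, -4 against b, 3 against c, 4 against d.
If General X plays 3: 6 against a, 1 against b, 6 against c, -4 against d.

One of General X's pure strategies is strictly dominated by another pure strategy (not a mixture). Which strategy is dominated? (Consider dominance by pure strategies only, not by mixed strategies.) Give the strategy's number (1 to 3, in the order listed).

Compare 1 with 3: 6 > 4, 1 > 0, 6 > -3, -4 > -6.
So 3 strictly dominates 1 for General X; 1 is strictly dominated.

1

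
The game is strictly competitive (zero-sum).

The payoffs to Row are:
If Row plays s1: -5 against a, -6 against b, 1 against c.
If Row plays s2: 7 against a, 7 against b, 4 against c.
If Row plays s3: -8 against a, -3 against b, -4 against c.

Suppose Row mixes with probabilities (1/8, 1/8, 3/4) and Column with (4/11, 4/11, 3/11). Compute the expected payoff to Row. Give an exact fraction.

Against (4/11, 4/11, 3/11), each row's expected payoff is s1: -41/11; s2: 68/11; s3: -56/11.
Taking the (1/8, 1/8, 3/4)-weighted average: (1/8)·(-41/11) + (1/8)·(68/11) + (3/4)·(-56/11) = -309/88.

-309/88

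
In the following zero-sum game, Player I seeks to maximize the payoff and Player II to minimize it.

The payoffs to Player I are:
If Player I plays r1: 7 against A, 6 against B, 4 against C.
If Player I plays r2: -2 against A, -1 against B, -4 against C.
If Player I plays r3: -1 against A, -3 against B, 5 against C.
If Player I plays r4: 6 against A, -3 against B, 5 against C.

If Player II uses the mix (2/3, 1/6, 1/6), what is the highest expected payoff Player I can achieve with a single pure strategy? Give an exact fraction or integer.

r1: (7)·(2/3) + (6)·(1/6) + (4)·(1/6) = 19/3.
r2: (-2)·(2/3) + (-1)·(1/6) + (-4)·(1/6) = -13/6.
r3: (-1)·(2/3) + (-3)·(1/6) + (5)·(1/6) = -1/3.
r4: (6)·(2/3) + (-3)·(1/6) + (5)·(1/6) = 13/3.
The best pure response is r1 with expected payoff 19/3.

19/3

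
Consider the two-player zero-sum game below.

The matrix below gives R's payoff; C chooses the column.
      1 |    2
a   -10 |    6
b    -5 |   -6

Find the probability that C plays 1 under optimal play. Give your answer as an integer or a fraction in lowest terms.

12/17

Row minima are -10 and -6, so R's maximin is -6; column maxima are -5 and 6, so C's minimax is -5. These differ, so the equilibrium is in mixed strategies.
Let C play 1 with probability q. R is indifferent when −10q + 6(1−q) = −5q − 6(1−q), giving q = 12/17.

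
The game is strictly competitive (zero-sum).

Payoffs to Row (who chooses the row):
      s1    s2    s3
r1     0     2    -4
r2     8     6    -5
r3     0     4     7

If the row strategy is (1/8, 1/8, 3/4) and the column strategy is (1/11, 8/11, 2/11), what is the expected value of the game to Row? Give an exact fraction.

15/4

Against (1/11, 8/11, 2/11), each row's expected payoff is r1: 8/11; r2: 46/11; r3: 46/11.
Taking the (1/8, 1/8, 3/4)-weighted average: (1/8)·(8/11) + (1/8)·(46/11) + (3/4)·(46/11) = 15/4.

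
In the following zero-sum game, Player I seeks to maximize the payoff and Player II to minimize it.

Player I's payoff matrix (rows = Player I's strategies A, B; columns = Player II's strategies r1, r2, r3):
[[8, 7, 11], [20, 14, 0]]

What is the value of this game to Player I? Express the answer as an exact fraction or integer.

Column r1 is strictly dominated by r2 for Player II (it gives Player I more in every row).
The remaining 2×2 game on (A, B) × (r2, r3) has no saddle point. Let Player I play A with probability p; indifference gives 7p + 14(1−p) = 11p, so p = 7/9.
Similarly Player II's optimal q on r2 is 11/18, and the value is 7·(11/18) + (11)·(7/18) = 77/9.

77/9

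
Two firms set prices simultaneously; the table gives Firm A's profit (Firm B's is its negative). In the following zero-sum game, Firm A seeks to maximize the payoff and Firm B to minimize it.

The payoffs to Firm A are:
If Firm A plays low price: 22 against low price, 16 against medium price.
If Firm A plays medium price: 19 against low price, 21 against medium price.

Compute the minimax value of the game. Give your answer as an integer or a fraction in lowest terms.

Row minima are 16 and 19, so Firm A's maximin is 19; column maxima are 22 and 21, so Firm B's minimax is 21. These differ, so the equilibrium is in mixed strategies.
Let Firm A play low price with probability p. Firm B is indifferent when 22p + 19(1−p) = 16p + 21(1−p), giving p = 1/4.
Let Firm B play low price with probability q. Firm A is indifferent when 22q + 16(1−q) = 19q + 21(1−q), giving q = 5/8.
The value is 22·(5/8) + (16)·(3/8) = 79/4.

79/4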